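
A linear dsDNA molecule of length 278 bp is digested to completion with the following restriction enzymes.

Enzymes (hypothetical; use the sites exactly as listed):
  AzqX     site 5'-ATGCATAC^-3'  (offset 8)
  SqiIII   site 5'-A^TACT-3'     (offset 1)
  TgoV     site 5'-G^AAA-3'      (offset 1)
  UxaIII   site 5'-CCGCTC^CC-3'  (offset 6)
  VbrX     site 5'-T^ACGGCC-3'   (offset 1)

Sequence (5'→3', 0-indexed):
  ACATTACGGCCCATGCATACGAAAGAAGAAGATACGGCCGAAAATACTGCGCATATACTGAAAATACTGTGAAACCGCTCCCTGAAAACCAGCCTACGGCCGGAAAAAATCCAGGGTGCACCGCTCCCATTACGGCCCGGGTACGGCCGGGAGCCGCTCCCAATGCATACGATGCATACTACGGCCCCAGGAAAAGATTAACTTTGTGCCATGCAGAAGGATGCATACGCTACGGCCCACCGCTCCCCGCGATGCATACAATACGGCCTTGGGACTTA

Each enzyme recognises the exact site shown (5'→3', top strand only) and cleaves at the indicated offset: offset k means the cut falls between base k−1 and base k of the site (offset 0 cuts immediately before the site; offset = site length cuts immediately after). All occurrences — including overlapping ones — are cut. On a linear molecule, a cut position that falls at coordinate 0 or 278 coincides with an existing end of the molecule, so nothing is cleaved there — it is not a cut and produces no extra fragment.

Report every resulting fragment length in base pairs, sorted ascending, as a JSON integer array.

Scan for sites:
  AzqX ATGCATAC/8: at [12, 162, 171, 220, 251] ⇒ [20, 170, 179, 228, 259]
  SqiIII ATACT/1: at [43, 54, 63, 175] ⇒ [44, 55, 64, 176]
  TgoV GAAA/1: at [20, 39, 59, 70, 83, 102, 190] ⇒ [21, 40, 60, 71, 84, 103, 191]
  UxaIII CCGCTCCC/6: at [74, 120, 153, 239] ⇒ [80, 126, 159, 245]
  VbrX TACGGCC/1: at [4, 32, 94, 130, 141, 179, 230, 261] ⇒ [5, 33, 95, 131, 142, 180, 231, 262]

Pooled cuts: [5, 20, 21, 33, 40, 44, 55, 60, 64, 71, 80, 84, 95, 103, 126, 131, 142, 159, 170, 176, 179, 180, 191, 228, 231, 245, 259, 262]

Fragment lengths:
  [0,5): 5 bp
  [5,20): 15 bp
  [20,21): 1 bp
  [21,33): 12 bp
  [33,40): 7 bp
  [40,44): 4 bp
  [44,55): 11 bp
  [55,60): 5 bp
  [60,64): 4 bp
  [64,71): 7 bp
  [71,80): 9 bp
  [80,84): 4 bp
  [84,95): 11 bp
  [95,103): 8 bp
  [103,126): 23 bp
  [126,131): 5 bp
  [131,142): 11 bp
  [142,159): 17 bp
  [159,170): 11 bp
  [170,176): 6 bp
  [176,179): 3 bp
  [179,180): 1 bp
  [180,191): 11 bp
  [191,228): 37 bp
  [228,231): 3 bp
  [231,245): 14 bp
  [245,259): 14 bp
  [259,262): 3 bp
  [262,278): 16 bp

[1,1,3,3,3,4,4,4,5,5,5,6,7,7,8,9,11,11,11,11,11,12,14,14,15,16,17,23,37]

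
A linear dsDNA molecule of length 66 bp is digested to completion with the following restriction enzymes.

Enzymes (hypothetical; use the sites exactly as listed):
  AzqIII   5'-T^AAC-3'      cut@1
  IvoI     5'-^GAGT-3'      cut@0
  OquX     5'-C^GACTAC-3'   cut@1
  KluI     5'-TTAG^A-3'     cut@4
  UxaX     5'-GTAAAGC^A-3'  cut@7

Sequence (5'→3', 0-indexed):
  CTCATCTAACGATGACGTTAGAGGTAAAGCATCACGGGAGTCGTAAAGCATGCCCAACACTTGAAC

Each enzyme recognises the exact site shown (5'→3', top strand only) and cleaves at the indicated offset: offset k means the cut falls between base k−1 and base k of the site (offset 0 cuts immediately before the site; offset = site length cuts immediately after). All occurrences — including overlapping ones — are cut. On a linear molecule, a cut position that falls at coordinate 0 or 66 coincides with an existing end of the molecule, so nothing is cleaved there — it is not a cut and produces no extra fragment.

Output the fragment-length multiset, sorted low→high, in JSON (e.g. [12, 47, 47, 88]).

Site scan:
  AzqIII TAAC/1: at [6] ⇒ [7]
  IvoI GAGT/0: at [37] ⇒ [37]
  OquX (CGACTAC, off=1): no sites
  KluI TTAGA/4: at [17] ⇒ [21]
  UxaX GTAAAGCA/7: at [23, 42] ⇒ [30, 49]

All cut coordinates (distinct, sorted): [7, 21, 30, 37, 49]

Fragment lengths:
  [0,7): 7 bp
  [7,21): 14 bp
  [21,30): 9 bp
  [30,37): 7 bp
  [37,49): 12 bp
  [49,66): 17 bp

[7,7,9,12,14,17]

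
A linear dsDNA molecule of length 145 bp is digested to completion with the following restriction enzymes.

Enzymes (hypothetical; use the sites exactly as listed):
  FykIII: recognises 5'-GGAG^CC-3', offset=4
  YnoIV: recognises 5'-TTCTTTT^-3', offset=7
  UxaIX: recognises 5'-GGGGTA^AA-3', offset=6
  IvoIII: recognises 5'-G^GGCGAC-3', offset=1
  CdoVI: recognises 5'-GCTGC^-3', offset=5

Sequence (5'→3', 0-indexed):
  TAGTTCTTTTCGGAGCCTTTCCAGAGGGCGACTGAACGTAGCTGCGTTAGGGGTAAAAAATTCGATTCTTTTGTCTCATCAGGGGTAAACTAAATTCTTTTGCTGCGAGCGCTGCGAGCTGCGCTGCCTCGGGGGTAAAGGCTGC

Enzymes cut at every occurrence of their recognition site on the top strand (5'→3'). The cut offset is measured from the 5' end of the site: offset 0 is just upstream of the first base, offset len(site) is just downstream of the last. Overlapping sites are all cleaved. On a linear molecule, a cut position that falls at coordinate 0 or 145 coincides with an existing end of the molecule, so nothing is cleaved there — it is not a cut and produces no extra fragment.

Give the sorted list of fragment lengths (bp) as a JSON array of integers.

[5,5,5,7,8,9,10,10,10,11,14,15,17,19]

Per-enzyme occurrences:
  FykIII (GGAGCC, off=4): starts [11] → cuts [15]
  YnoIV (TTCTTTT, off=7): starts [3, 65, 94] → cuts [10, 72, 101]
  UxaIX (GGGGTAAA, off=6): starts [49, 81, 131] → cuts [55, 87, 137]
  IvoIII (GGGCGAC, off=1): starts [25] → cuts [26]
  CdoVI (GCTGC, off=5): starts [40, 101, 110, 117, 122, 140] → cuts [45, 106, 115, 122, 127] (position 145 is a terminus of the linear molecule — no cut)

Pooled cuts: [10, 15, 26, 45, 55, 72, 87, 101, 106, 115, 122, 127, 137]

Fragment lengths:
  [0,10): 10 bp
  [10,15): 5 bp
  [15,26): 11 bp
  [26,45): 19 bp
  [45,55): 10 bp
  [55,72): 17 bp
  [72,87): 15 bp
  [87,101): 14 bp
  [101,106): 5 bp
  [106,115): 9 bp
  [115,122): 7 bp
  [122,127): 5 bp
  [127,137): 10 bp
  [137,145): 8 bp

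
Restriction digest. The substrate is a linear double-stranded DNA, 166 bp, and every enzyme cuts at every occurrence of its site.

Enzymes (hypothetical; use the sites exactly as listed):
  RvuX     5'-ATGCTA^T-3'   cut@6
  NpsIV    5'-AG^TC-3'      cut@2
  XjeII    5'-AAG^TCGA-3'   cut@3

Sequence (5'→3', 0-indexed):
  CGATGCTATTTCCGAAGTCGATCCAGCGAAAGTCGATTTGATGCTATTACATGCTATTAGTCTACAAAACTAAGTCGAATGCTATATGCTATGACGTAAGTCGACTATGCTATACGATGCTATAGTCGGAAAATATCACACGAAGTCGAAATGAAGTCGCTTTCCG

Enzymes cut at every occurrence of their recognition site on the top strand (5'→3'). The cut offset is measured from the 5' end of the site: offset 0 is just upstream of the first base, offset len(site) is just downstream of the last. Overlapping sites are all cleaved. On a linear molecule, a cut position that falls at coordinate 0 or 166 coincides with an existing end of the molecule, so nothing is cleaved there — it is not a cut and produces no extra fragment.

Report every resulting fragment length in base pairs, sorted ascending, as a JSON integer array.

Site scan:
  RvuX (ATGCTAT, off=6): starts [2, 40, 50, 78, 85, 106, 116] → cuts [8, 46, 56, 84, 91, 112, 122]
  NpsIV (AGTC, off=2): starts [15, 30, 58, 72, 98, 123, 143, 154] → cuts [17, 32, 60, 74, 100, 125, 145, 156]
  XjeII (AAGTCGA, off=3): starts [14, 29, 71, 97, 142] → cuts [17, 32, 74, 100, 145]

Pooled cuts: [8, 17, 32, 46, 56, 60, 74, 84, 91, 100, 112, 122, 125, 145, 156]

Fragment lengths:
  [0,8): 8 bp
  [8,17): 9 bp
  [17,32): 15 bp
  [32,46): 14 bp
  [46,56): 10 bp
  [56,60): 4 bp
  [60,74): 14 bp
  [74,84): 10 bp
  [84,91): 7 bp
  [91,100): 9 bp
  [100,112): 12 bp
  [112,122): 10 bp
  [122,125): 3 bp
  [125,145): 20 bp
  [145,156): 11 bp
  [156,166): 10 bp

[3,4,7,8,9,9,10,10,10,10,11,12,14,14,15,20]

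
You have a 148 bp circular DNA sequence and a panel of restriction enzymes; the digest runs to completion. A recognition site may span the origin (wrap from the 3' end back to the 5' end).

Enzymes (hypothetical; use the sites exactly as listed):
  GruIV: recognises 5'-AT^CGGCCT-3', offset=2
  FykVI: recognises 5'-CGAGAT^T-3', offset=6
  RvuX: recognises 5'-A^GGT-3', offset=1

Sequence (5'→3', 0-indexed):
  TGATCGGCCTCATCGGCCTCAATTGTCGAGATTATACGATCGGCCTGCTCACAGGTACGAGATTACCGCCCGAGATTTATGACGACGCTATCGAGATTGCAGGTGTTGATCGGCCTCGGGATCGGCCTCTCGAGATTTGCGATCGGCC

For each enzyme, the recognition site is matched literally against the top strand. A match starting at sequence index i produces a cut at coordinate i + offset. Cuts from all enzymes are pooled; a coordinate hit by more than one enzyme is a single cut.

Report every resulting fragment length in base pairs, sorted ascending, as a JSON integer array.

[4,7,8,9,9,9,10,12,13,13,14,19,21]

Scan for sites:
  GruIV (ATCGGCCT, off=2): starts [2, 11, 38, 108, 120, 141] → cuts [4, 13, 40, 110, 122, 143]
  FykVI (CGAGATT, off=6): starts [26, 57, 70, 91, 130] → cuts [32, 63, 76, 97, 136]
  RvuX (AGGT, off=1): starts [52, 100] → cuts [53, 101]

Pooled cuts: [4, 13, 32, 40, 53, 63, 76, 97, 101, 110, 122, 136, 143]

Fragments:
  4→13: 9 bp
  13→32: 19 bp
  32→40: 8 bp
  40→53: 13 bp
  53→63: 10 bp
  63→76: 13 bp
  76→97: 21 bp
  97→101: 4 bp
  101→110: 9 bp
  110→122: 12 bp
  122→136: 14 bp
  136→143: 7 bp
  143→4 (wrap): 148-143+4 = 9 bp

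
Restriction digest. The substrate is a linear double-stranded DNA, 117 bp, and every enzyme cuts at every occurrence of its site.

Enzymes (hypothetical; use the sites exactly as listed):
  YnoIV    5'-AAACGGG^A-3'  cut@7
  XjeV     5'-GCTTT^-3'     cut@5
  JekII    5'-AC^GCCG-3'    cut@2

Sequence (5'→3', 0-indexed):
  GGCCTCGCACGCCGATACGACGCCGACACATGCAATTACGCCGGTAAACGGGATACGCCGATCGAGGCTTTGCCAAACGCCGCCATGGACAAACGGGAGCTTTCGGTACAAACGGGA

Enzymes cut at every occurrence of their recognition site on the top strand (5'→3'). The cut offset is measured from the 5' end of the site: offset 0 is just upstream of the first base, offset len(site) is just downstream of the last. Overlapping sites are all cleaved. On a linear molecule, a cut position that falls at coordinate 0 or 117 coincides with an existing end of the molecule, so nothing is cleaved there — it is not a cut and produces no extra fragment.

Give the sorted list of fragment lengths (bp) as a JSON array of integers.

[1,4,6,7,10,11,13,13,15,18,19]

Site scan:
  YnoIV (AAACGGGA, off=7): starts [45, 90, 109] → cuts [52, 97, 116]
  XjeV (GCTTT, off=5): starts [66, 98] → cuts [71, 103]
  JekII (ACGCCG, off=2): starts [8, 19, 37, 54, 76] → cuts [10, 21, 39, 56, 78]

All cut coordinates (distinct, sorted): [10, 21, 39, 52, 56, 71, 78, 97, 103, 116]

Fragments:
  [0,10): 10 bp
  [10,21): 11 bp
  [21,39): 18 bp
  [39,52): 13 bp
  [52,56): 4 bp
  [56,71): 15 bp
  [71,78): 7 bp
  [78,97): 19 bp
  [97,103): 6 bp
  [103,116): 13 bp
  [116,117): 1 bp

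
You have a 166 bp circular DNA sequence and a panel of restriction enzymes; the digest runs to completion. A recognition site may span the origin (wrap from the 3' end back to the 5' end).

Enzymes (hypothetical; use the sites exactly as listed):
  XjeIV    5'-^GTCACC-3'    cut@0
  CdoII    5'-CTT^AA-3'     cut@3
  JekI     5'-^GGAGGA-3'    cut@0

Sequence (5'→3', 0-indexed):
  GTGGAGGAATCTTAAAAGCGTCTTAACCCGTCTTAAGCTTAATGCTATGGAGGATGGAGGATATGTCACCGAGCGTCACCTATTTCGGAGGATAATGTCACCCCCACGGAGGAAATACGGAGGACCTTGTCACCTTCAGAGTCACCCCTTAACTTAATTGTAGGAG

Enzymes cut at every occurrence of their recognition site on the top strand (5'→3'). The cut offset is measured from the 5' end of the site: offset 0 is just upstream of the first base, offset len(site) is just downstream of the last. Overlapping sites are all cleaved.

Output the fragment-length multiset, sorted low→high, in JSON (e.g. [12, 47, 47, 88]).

Per-enzyme occurrences:
  XjeIV (GTCACC, off=0): starts [64, 74, 96, 128, 140] → cuts [64, 74, 96, 128, 140]
  CdoII (CTTAA, off=3): starts [10, 21, 31, 37, 147, 152] → cuts [13, 24, 34, 40, 150, 155]
  JekI (GGAGGA, off=0): starts [2, 48, 55, 86, 107, 118] → cuts [2, 48, 55, 86, 107, 118]

Pooled cuts: [2, 13, 24, 34, 40, 48, 55, 64, 74, 86, 96, 107, 118, 128, 140, 150, 155]

Fragment lengths:
  2→13: 11 bp
  13→24: 11 bp
  24→34: 10 bp
  34→40: 6 bp
  40→48: 8 bp
  48→55: 7 bp
  55→64: 9 bp
  64→74: 10 bp
  74→86: 12 bp
  86→96: 10 bp
  96→107: 11 bp
  107→118: 11 bp
  118→128: 10 bp
  128→140: 12 bp
  140→150: 10 bp
  150→155: 5 bp
  155→2 (wrap): 166-155+2 = 13 bp

[5,6,7,8,9,10,10,10,10,10,11,11,11,11,12,12,13]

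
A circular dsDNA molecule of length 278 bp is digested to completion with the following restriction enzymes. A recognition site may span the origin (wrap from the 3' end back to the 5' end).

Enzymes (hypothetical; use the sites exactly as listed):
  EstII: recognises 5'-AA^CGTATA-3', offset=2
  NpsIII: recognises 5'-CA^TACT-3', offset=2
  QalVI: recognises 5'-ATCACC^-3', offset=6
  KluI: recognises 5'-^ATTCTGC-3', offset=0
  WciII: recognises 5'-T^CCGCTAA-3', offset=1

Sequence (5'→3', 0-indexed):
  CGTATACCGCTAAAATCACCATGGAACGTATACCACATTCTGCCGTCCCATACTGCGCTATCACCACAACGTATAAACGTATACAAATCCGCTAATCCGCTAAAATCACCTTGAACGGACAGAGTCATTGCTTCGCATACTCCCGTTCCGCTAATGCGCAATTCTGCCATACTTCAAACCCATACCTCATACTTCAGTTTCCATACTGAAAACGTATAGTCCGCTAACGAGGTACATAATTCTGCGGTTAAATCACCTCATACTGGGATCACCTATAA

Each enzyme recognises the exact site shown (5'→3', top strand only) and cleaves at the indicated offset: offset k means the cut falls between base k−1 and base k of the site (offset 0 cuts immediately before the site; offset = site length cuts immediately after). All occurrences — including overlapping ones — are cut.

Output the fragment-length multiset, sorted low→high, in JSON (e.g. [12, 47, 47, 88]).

[3,4,5,6,8,8,8,9,9,10,10,11,13,13,14,14,14,15,18,19,20,20,27]

Scan for sites:
  EstII AACGTATA/2: at [24, 67, 75, 210, 276] ⇒ [0, 26, 69, 77, 212]
  NpsIII CATACT/2: at [48, 135, 167, 187, 201, 258] ⇒ [50, 137, 169, 189, 203, 260]
  QalVI ATCACC/6: at [14, 59, 104, 251, 267] ⇒ [20, 65, 110, 257, 273]
  KluI ATTCTGC/0: at [36, 160, 238] ⇒ [36, 160, 238]
  WciII TCCGCTAA/1: at [87, 95, 146, 219] ⇒ [88, 96, 147, 220]

All cut coordinates (distinct, sorted): [0, 20, 26, 36, 50, 65, 69, 77, 88, 96, 110, 137, 147, 160, 169, 189, 203, 212, 220, 238, 257, 260, 273]

Fragment lengths:
  0→20: 20 bp
  20→26: 6 bp
  26→36: 10 bp
  36→50: 14 bp
  50→65: 15 bp
  65→69: 4 bp
  69→77: 8 bp
  77→88: 11 bp
  88→96: 8 bp
  96→110: 14 bp
  110→137: 27 bp
  137→147: 10 bp
  147→160: 13 bp
  160→169: 9 bp
  169→189: 20 bp
  189→203: 14 bp
  203→212: 9 bp
  212→220: 8 bp
  220→238: 18 bp
  238→257: 19 bp
  257→260: 3 bp
  260→273: 13 bp
  273→0 (wrap): 278-273+0 = 5 bp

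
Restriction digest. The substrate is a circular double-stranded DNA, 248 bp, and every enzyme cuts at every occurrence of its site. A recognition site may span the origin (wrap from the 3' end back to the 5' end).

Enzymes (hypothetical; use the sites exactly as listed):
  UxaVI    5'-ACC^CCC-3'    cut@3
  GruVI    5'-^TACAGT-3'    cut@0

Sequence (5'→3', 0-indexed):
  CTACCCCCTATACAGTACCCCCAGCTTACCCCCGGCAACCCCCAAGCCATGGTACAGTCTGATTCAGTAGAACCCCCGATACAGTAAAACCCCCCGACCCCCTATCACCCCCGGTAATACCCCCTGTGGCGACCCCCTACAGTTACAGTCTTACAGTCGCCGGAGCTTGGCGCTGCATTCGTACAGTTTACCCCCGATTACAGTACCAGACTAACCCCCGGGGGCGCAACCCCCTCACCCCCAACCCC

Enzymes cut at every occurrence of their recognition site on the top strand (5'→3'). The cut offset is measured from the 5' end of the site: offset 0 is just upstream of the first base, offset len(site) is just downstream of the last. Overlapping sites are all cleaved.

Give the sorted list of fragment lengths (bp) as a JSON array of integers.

[3,5,5,6,6,7,7,8,8,8,9,10,10,11,11,12,12,12,13,15,18,22,30]

Per-enzyme occurrences:
  UxaVI (ACCCCC, off=3): starts [2, 16, 27, 37, 71, 88, 96, 106, 118, 131, 189, 213, 228, 236, 243] → cuts [5, 19, 30, 40, 74, 91, 99, 109, 121, 134, 192, 216, 231, 239, 246]
  GruVI (TACAGT, off=0): starts [10, 52, 79, 137, 143, 151, 181, 198] → cuts [10, 52, 79, 137, 143, 151, 181, 198]

All cut coordinates (distinct, sorted): [5, 10, 19, 30, 40, 52, 74, 79, 91, 99, 109, 121, 134, 137, 143, 151, 181, 192, 198, 216, 231, 239, 246]

Fragment lengths:
  5→10: 5 bp
  10→19: 9 bp
  19→30: 11 bp
  30→40: 10 bp
  40→52: 12 bp
  52→74: 22 bp
  74→79: 5 bp
  79→91: 12 bp
  91→99: 8 bp
  99→109: 10 bp
  109→121: 12 bp
  121→134: 13 bp
  134→137: 3 bp
  137→143: 6 bp
  143→151: 8 bp
  151→181: 30 bp
  181→192: 11 bp
  192→198: 6 bp
  198→216: 18 bp
  216→231: 15 bp
  231→239: 8 bp
  239→246: 7 bp
  246→5 (wrap): 248-246+5 = 7 bp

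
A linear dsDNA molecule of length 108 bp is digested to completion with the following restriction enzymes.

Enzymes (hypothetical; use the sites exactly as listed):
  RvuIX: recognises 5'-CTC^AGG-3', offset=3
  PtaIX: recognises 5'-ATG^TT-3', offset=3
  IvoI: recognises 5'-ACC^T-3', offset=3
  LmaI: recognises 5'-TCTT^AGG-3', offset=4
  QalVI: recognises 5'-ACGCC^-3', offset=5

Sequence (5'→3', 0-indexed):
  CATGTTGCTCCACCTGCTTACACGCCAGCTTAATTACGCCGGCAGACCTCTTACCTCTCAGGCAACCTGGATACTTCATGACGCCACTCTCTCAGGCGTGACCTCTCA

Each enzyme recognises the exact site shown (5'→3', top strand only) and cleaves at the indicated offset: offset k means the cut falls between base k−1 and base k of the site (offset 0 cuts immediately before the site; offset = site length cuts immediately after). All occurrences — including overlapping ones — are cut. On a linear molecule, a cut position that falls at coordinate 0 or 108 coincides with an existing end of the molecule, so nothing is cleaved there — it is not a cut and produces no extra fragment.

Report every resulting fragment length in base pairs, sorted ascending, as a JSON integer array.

[4,4,5,7,8,8,8,10,10,12,14,18]

Site scan:
  RvuIX (CTCAGG, off=3): starts [56, 90] → cuts [59, 93]
  PtaIX (ATGTT, off=3): starts [1] → cuts [4]
  IvoI (ACCT, off=3): starts [11, 45, 52, 64, 100] → cuts [14, 48, 55, 67, 103]
  LmaI (TCTTAGG, off=4): no sites
  QalVI (ACGCC, off=5): starts [21, 35, 80] → cuts [26, 40, 85]

Pooled cuts: [4, 14, 26, 40, 48, 55, 59, 67, 85, 93, 103]

Fragment lengths:
  [0,4): 4 bp
  [4,14): 10 bp
  [14,26): 12 bp
  [26,40): 14 bp
  [40,48): 8 bp
  [48,55): 7 bp
  [55,59): 4 bp
  [59,67): 8 bp
  [67,85): 18 bp
  [85,93): 8 bp
  [93,103): 10 bp
  [103,108): 5 bp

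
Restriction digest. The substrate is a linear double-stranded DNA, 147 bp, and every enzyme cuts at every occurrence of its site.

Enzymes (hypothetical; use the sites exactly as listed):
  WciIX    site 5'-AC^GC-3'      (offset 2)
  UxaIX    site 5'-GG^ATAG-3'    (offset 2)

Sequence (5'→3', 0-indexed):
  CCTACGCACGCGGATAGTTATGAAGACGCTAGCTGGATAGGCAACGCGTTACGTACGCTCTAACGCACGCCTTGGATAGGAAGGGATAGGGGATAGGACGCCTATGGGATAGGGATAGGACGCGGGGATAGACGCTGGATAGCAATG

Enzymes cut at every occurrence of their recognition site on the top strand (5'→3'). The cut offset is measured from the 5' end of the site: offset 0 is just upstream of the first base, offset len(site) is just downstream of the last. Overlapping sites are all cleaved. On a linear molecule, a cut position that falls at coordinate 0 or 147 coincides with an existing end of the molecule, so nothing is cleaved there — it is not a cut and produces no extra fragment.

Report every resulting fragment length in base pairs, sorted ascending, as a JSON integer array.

[4,4,4,5,5,6,6,6,7,7,7,7,8,9,9,9,9,10,11,14]

Scan for sites:
  WciIX ACGC/2: at [3, 7, 25, 43, 54, 62, 66, 97, 119, 131] ⇒ [5, 9, 27, 45, 56, 64, 68, 99, 121, 133]
  UxaIX GGATAG/2: at [11, 34, 73, 83, 90, 106, 112, 125, 136] ⇒ [13, 36, 75, 85, 92, 108, 114, 127, 138]

Pooled cuts: [5, 9, 13, 27, 36, 45, 56, 64, 68, 75, 85, 92, 99, 108, 114, 121, 127, 133, 138]

Fragments:
  [0,5): 5 bp
  [5,9): 4 bp
  [9,13): 4 bp
  [13,27): 14 bp
  [27,36): 9 bp
  [36,45): 9 bp
  [45,56): 11 bp
  [56,64): 8 bp
  [64,68): 4 bp
  [68,75): 7 bp
  [75,85): 10 bp
  [85,92): 7 bp
  [92,99): 7 bp
  [99,108): 9 bp
  [108,114): 6 bp
  [114,121): 7 bp
  [121,127): 6 bp
  [127,133): 6 bp
  [133,138): 5 bp
  [138,147): 9 bp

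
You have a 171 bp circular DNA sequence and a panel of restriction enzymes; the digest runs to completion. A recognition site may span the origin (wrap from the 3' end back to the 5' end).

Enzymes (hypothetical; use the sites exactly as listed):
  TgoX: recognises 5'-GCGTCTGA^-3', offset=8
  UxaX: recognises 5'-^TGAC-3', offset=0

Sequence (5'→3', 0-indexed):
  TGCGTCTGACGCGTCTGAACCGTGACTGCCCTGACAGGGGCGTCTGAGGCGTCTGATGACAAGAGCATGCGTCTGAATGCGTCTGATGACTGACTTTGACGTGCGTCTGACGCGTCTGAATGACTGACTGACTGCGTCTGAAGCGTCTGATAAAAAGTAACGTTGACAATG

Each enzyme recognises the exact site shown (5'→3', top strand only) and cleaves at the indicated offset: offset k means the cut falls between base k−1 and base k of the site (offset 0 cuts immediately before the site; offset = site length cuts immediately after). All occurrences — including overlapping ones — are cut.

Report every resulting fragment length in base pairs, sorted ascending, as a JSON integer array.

[1,3,3,4,4,4,4,6,9,9,9,9,9,10,11,13,13,14,16,20]

Site scan:
  TgoX GCGTCTGA/8: at [1, 10, 39, 48, 68, 78, 102, 111, 133, 142] ⇒ [9, 18, 47, 56, 76, 86, 110, 119, 141, 150]
  UxaX TGAC/0: at [6, 22, 31, 56, 86, 90, 96, 107, 120, 124, 128, 163] ⇒ [6, 22, 31, 56, 86, 90, 96, 107, 120, 124, 128, 163]

All cut coordinates (distinct, sorted): [6, 9, 18, 22, 31, 47, 56, 76, 86, 90, 96, 107, 110, 119, 120, 124, 128, 141, 150, 163]

Fragment lengths:
  6→9: 3 bp
  9→18: 9 bp
  18→22: 4 bp
  22→31: 9 bp
  31→47: 16 bp
  47→56: 9 bp
  56→76: 20 bp
  76→86: 10 bp
  86→90: 4 bp
  90→96: 6 bp
  96→107: 11 bp
  107→110: 3 bp
  110→119: 9 bp
  119→120: 1 bp
  120→124: 4 bp
  124→128: 4 bp
  128→141: 13 bp
  141→150: 9 bp
  150→163: 13 bp
  163→6 (wrap): 171-163+6 = 14 bp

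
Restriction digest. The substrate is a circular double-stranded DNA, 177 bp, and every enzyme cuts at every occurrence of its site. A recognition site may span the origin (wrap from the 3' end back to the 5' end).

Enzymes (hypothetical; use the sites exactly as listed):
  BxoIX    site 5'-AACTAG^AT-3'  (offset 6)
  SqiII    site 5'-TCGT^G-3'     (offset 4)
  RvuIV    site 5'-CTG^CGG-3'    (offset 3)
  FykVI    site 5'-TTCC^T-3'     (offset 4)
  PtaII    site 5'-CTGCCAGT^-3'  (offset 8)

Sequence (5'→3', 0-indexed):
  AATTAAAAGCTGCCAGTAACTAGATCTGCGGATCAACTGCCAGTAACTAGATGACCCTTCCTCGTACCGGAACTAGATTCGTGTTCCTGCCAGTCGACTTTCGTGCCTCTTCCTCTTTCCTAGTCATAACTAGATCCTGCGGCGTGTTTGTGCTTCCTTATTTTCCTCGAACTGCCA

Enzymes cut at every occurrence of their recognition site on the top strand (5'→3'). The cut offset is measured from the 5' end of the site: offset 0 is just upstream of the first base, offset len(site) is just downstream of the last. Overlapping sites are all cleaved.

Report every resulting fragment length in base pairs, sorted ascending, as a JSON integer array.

[5,5,6,6,6,6,7,7,9,9,10,11,13,15,16,18,28]

Scan for sites:
  BxoIX AACTAGAT/6: at [17, 44, 70, 127] ⇒ [23, 50, 76, 133]
  SqiII TCGTG/4: at [78, 100] ⇒ [82, 104]
  RvuIV CTGCGG/3: at [25, 136] ⇒ [28, 139]
  FykVI TTCCT/4: at [57, 83, 109, 116, 153, 162] ⇒ [61, 87, 113, 120, 157, 166]
  PtaII CTGCCAGT/8: at [9, 36, 86] ⇒ [17, 44, 94]

Pooled cuts: [17, 23, 28, 44, 50, 61, 76, 82, 87, 94, 104, 113, 120, 133, 139, 157, 166]

Fragments:
  17→23: 6 bp
  23→28: 5 bp
  28→44: 16 bp
  44→50: 6 bp
  50→61: 11 bp
  61→76: 15 bp
  76→82: 6 bp
  82→87: 5 bp
  87→94: 7 bp
  94→104: 10 bp
  104→113: 9 bp
  113→120: 7 bp
  120→133: 13 bp
  133→139: 6 bp
  139→157: 18 bp
  157→166: 9 bp
  166→17 (wrap): 177-166+17 = 28 bp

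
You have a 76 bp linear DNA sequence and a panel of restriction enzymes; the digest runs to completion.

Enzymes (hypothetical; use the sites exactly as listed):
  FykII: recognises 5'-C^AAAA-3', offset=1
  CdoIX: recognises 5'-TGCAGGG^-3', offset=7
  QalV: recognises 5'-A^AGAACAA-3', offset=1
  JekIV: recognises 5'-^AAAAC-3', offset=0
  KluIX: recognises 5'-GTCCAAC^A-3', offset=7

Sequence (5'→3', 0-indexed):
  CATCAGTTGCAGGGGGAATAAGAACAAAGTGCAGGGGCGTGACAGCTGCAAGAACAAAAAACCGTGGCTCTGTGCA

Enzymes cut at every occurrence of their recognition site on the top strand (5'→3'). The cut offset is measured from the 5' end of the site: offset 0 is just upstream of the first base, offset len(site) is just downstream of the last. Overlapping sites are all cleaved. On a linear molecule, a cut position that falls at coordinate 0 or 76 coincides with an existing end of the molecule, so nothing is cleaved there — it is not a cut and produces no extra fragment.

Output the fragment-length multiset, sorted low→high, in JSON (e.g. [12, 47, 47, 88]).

Scan for sites:
  FykII (CAAAA, off=1): starts [54] → cuts [55]
  CdoIX (TGCAGGG, off=7): starts [7, 29] → cuts [14, 36]
  QalV (AAGAACAA, off=1): starts [19, 49] → cuts [20, 50]
  JekIV (AAAAC, off=0): starts [57] → cuts [57]
  KluIX (GTCCAACA, off=7): no sites

All cut coordinates (distinct, sorted): [14, 20, 36, 50, 55, 57]

Fragments:
  [0,14): 14 bp
  [14,20): 6 bp
  [20,36): 16 bp
  [36,50): 14 bp
  [50,55): 5 bp
  [55,57): 2 bp
  [57,76): 19 bp

[2,5,6,14,14,16,19]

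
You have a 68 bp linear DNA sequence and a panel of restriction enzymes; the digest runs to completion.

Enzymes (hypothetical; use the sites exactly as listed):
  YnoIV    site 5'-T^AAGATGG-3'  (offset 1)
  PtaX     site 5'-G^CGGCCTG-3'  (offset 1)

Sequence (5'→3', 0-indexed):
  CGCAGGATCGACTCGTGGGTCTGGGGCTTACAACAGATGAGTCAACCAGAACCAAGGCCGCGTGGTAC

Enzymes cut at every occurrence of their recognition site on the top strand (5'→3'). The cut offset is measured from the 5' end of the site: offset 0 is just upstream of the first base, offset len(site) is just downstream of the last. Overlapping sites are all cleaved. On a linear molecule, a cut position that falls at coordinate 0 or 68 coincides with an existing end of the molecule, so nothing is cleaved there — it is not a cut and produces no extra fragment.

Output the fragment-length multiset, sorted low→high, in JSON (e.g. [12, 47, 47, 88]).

Site scan:
  YnoIV (TAAGATGG, off=1): no sites
  PtaX (GCGGCCTG, off=1): no sites

Pooled cuts: ∅

Fragments:
  no cuts → one linear fragment of 68 bp

[68]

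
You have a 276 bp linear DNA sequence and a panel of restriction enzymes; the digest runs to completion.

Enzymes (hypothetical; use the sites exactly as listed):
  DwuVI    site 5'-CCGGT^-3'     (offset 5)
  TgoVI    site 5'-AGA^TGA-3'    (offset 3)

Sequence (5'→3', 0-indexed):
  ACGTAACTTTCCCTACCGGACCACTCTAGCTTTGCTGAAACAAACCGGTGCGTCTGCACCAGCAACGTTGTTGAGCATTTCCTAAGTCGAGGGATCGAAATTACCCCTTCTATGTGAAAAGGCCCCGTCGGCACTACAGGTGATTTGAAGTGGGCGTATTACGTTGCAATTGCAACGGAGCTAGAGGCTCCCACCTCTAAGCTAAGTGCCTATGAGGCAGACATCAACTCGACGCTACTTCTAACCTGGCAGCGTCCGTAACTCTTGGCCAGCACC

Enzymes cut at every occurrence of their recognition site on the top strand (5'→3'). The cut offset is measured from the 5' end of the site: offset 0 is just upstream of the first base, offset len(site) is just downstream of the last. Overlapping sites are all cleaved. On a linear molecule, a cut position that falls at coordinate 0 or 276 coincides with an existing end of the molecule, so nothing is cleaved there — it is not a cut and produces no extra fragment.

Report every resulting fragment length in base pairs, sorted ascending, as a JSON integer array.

Site scan:
  DwuVI CCGGT/5: at [44] ⇒ [49]
  TgoVI (AGATGA, off=3): no sites

All cut coordinates (distinct, sorted): [49]

Fragment lengths:
  [0,49): 49 bp
  [49,276): 227 bp

[49,227]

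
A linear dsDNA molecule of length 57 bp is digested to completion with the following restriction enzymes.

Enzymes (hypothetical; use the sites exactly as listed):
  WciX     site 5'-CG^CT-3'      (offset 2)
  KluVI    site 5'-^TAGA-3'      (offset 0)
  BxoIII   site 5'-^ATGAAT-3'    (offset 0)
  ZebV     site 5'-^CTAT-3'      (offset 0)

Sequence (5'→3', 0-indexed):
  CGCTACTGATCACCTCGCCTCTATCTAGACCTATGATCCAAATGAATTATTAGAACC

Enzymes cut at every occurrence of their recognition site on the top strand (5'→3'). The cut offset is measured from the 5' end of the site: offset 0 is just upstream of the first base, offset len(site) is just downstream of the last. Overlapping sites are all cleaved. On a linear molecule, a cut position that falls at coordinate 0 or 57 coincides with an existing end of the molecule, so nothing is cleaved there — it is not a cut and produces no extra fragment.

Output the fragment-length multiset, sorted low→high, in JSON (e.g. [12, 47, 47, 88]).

Site scan:
  WciX (CGCT, off=2): starts [0] → cuts [2]
  KluVI (TAGA, off=0): starts [25, 50] → cuts [25, 50]
  BxoIII (ATGAAT, off=0): starts [41] → cuts [41]
  ZebV (CTAT, off=0): starts [20, 30] → cuts [20, 30]

All cut coordinates (distinct, sorted): [2, 20, 25, 30, 41, 50]

Fragment lengths:
  [0,2): 2 bp
  [2,20): 18 bp
  [20,25): 5 bp
  [25,30): 5 bp
  [30,41): 11 bp
  [41,50): 9 bp
  [50,57): 7 bp

[2,5,5,7,9,11,18]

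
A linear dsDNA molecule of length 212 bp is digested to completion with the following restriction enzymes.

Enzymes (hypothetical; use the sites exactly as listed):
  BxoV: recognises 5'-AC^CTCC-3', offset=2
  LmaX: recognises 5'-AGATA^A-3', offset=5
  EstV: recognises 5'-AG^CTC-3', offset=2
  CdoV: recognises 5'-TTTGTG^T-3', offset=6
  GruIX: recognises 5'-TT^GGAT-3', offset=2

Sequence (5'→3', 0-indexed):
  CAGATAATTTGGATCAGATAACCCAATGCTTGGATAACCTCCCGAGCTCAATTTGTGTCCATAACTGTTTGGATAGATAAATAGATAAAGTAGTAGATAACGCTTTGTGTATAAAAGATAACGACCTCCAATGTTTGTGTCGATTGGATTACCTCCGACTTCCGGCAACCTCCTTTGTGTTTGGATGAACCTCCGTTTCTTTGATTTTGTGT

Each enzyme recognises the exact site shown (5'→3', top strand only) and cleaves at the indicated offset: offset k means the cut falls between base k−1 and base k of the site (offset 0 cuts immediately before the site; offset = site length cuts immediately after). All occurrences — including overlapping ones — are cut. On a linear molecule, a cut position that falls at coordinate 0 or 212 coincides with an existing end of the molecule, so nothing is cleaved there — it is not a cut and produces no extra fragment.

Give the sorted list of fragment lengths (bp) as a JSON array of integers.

Scan for sites:
  BxoV (ACCTCC, off=2): starts [36, 123, 150, 167, 188] → cuts [38, 125, 152, 169, 190]
  LmaX (AGATAA, off=5): starts [1, 15, 74, 82, 94, 115] → cuts [6, 20, 79, 87, 99, 120]
  EstV (AGCTC, off=2): starts [44] → cuts [46]
  CdoV (TTTGTGT, off=6): starts [51, 103, 133, 173, 205] → cuts [57, 109, 139, 179, 211]
  GruIX (TTGGAT, off=2): starts [8, 29, 68, 143, 180] → cuts [10, 31, 70, 145, 182]

All cut coordinates (distinct, sorted): [6, 10, 20, 31, 38, 46, 57, 70, 79, 87, 99, 109, 120, 125, 139, 145, 152, 169, 179, 182, 190, 211]

Fragment lengths:
  [0,6): 6 bp
  [6,10): 4 bp
  [10,20): 10 bp
  [20,31): 11 bp
  [31,38): 7 bp
  [38,46): 8 bp
  [46,57): 11 bp
  [57,70): 13 bp
  [70,79): 9 bp
  [79,87): 8 bp
  [87,99): 12 bp
  [99,109): 10 bp
  [109,120): 11 bp
  [120,125): 5 bp
  [125,139): 14 bp
  [139,145): 6 bp
  [145,152): 7 bp
  [152,169): 17 bp
  [169,179): 10 bp
  [179,182): 3 bp
  [182,190): 8 bp
  [190,211): 21 bp
  [211,212): 1 bp

[1,3,4,5,6,6,7,7,8,8,8,9,10,10,10,11,11,11,12,13,14,17,21]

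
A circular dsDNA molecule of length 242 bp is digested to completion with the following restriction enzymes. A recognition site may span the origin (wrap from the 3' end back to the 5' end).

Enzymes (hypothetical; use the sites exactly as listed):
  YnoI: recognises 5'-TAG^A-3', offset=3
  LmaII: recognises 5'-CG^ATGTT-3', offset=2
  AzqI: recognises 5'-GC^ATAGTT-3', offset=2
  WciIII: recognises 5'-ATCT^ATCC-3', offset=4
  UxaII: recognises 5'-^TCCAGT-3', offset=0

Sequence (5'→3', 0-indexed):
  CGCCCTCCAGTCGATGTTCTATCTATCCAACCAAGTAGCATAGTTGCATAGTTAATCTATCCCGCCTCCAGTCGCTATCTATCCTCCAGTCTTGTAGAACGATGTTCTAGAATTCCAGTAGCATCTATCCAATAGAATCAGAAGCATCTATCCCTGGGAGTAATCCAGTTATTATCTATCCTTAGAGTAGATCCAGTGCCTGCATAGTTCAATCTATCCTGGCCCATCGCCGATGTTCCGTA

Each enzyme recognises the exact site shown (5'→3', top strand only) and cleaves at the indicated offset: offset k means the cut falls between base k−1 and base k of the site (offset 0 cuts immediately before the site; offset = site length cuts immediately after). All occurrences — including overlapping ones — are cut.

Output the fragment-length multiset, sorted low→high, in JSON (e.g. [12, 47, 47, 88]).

Scan for sites:
  YnoI (TAGA, off=3): starts [94, 107, 132, 182, 187] → cuts [97, 110, 135, 185, 190]
  LmaII (CGATGTT, off=2): starts [11, 99, 230] → cuts [13, 101, 232]
  AzqI (GCATAGTT, off=2): starts [37, 45, 201] → cuts [39, 47, 203]
  WciIII (ATCTATCC, off=4): starts [20, 54, 76, 122, 145, 173, 211] → cuts [24, 58, 80, 126, 149, 177, 215]
  UxaII (TCCAGT, off=0): starts [5, 66, 84, 113, 163, 191] → cuts [5, 66, 84, 113, 163, 191]

Pooled cuts: [5, 13, 24, 39, 47, 58, 66, 80, 84, 97, 101, 110, 113, 126, 135, 149, 163, 177, 185, 190, 191, 203, 215, 232]

Fragment lengths:
  5→13: 8 bp
  13→24: 11 bp
  24→39: 15 bp
  39→47: 8 bp
  47→58: 11 bp
  58→66: 8 bp
  66→80: 14 bp
  80→84: 4 bp
  84→97: 13 bp
  97→101: 4 bp
  101→110: 9 bp
  110→113: 3 bp
  113→126: 13 bp
  126→135: 9 bp
  135→149: 14 bp
  149→163: 14 bp
  163→177: 14 bp
  177→185: 8 bp
  185→190: 5 bp
  190→191: 1 bp
  191→203: 12 bp
  203→215: 12 bp
  215→232: 17 bp
  232→5 (wrap): 242-232+5 = 15 bp

[1,3,4,4,5,8,8,8,8,9,9,11,11,12,12,13,13,14,14,14,14,15,15,17]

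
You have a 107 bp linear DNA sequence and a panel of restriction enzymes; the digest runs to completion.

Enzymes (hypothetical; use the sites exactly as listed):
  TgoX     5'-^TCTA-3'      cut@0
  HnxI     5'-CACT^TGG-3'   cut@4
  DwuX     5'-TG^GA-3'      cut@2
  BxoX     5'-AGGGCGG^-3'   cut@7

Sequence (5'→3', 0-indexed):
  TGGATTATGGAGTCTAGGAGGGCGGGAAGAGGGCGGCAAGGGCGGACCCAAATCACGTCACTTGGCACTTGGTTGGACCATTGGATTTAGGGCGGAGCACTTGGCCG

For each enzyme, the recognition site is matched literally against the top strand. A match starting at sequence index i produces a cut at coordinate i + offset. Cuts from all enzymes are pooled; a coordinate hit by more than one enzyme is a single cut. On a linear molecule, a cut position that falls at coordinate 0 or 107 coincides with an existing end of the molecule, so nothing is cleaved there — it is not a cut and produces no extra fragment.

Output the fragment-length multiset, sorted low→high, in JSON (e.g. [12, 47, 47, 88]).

[2,3,6,6,6,7,7,8,9,11,12,13,17]

Scan for sites:
  TgoX TCTA/0: at [12] ⇒ [12]
  HnxI CACTTGG/4: at [58, 65, 97] ⇒ [62, 69, 101]
  DwuX TGGA/2: at [0, 7, 73, 81] ⇒ [2, 9, 75, 83]
  BxoX AGGGCGG/7: at [18, 29, 38, 88] ⇒ [25, 36, 45, 95]

Pooled cuts: [2, 9, 12, 25, 36, 45, 62, 69, 75, 83, 95, 101]

Fragment lengths:
  [0,2): 2 bp
  [2,9): 7 bp
  [9,12): 3 bp
  [12,25): 13 bp
  [25,36): 11 bp
  [36,45): 9 bp
  [45,62): 17 bp
  [62,69): 7 bp
  [69,75): 6 bp
  [75,83): 8 bp
  [83,95): 12 bp
  [95,101): 6 bp
  [101,107): 6 bp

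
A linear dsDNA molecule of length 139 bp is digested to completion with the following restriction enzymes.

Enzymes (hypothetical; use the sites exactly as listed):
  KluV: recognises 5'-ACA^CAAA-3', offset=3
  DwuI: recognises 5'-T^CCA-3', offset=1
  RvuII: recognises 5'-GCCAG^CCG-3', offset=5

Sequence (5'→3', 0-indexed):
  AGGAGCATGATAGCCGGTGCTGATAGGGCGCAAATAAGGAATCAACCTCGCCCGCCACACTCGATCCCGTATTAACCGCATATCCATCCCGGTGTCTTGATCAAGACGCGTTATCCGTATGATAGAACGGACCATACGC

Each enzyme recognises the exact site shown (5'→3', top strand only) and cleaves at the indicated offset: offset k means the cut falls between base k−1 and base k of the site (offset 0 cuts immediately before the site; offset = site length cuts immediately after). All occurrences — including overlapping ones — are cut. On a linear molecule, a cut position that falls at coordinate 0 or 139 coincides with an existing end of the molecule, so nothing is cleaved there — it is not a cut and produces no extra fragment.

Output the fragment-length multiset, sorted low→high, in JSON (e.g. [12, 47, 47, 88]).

Per-enzyme occurrences:
  KluV (ACACAAA, off=3): no sites
  DwuI TCCA/1: at [82] ⇒ [83]
  RvuII (GCCAGCCG, off=5): no sites

All cut coordinates (distinct, sorted): [83]

Fragment lengths:
  [0,83): 83 bp
  [83,139): 56 bp

[56,83]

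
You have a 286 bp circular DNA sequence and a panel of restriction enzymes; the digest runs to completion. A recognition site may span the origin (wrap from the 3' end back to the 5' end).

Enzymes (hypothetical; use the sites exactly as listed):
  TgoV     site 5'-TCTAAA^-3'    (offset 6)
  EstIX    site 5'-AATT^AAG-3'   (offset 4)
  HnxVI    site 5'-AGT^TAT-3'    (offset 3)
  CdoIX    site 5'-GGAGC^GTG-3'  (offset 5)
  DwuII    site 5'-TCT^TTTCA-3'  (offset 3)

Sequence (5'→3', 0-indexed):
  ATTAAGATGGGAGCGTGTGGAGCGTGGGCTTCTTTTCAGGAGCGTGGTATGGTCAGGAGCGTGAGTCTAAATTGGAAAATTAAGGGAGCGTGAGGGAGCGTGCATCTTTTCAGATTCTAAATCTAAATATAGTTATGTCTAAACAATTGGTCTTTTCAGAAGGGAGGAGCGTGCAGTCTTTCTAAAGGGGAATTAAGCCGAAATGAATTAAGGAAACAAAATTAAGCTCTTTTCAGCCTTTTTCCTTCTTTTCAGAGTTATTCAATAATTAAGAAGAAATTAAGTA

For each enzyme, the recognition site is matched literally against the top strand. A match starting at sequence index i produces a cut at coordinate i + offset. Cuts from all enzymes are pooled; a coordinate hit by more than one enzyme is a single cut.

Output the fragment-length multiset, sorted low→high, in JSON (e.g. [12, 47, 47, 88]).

[6,6,7,8,8,8,8,9,9,10,10,10,10,10,10,11,11,11,12,14,14,15,16,17,17,19]

Per-enzyme occurrences:
  TgoV TCTAAA/6: at [65, 115, 121, 137, 180] ⇒ [71, 121, 127, 143, 186]
  EstIX AATTAAG/4: at [77, 190, 205, 219, 266, 277, 285] ⇒ [3, 81, 194, 209, 223, 270, 281]
  HnxVI AGTTAT/3: at [130, 255] ⇒ [133, 258]
  CdoIX GGAGCGTG/5: at [9, 18, 38, 55, 84, 94, 165] ⇒ [14, 23, 43, 60, 89, 99, 170]
  DwuII TCTTTTCA/3: at [30, 104, 150, 227, 246] ⇒ [33, 107, 153, 230, 249]

All cut coordinates (distinct, sorted): [3, 14, 23, 33, 43, 60, 71, 81, 89, 99, 107, 121, 127, 133, 143, 153, 170, 186, 194, 209, 223, 230, 249, 258, 270, 281]

Fragments:
  3→14: 11 bp
  14→23: 9 bp
  23→33: 10 bp
  33→43: 10 bp
  43→60: 17 bp
  60→71: 11 bp
  71→81: 10 bp
  81→89: 8 bp
  89→99: 10 bp
  99→107: 8 bp
  107→121: 14 bp
  121→127: 6 bp
  127→133: 6 bp
  133→143: 10 bp
  143→153: 10 bp
  153→170: 17 bp
  170→186: 16 bp
  186→194: 8 bp
  194→209: 15 bp
  209→223: 14 bp
  223→230: 7 bp
  230→249: 19 bp
  249→258: 9 bp
  258→270: 12 bp
  270→281: 11 bp
  281→3 (wrap): 286-281+3 = 8 bp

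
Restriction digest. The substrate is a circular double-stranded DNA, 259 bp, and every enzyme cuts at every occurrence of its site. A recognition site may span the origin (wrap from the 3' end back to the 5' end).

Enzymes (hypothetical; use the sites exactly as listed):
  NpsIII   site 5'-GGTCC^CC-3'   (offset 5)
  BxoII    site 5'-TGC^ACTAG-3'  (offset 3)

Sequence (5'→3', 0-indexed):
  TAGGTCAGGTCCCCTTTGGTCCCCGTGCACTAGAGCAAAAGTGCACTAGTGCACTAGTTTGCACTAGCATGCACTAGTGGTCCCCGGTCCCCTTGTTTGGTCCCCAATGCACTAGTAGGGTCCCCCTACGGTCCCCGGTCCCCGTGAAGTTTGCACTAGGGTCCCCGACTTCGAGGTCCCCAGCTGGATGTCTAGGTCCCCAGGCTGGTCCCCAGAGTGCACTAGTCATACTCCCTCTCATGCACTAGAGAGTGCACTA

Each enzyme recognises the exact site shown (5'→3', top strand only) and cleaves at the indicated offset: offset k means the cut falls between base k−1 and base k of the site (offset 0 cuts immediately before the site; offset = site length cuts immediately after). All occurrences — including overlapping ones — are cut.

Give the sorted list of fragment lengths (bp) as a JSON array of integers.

[6,7,7,7,8,9,10,10,10,10,11,11,12,13,13,13,15,16,20,23,28]

Scan for sites:
  NpsIII GGTCCCC/5: at [7, 17, 78, 85, 98, 118, 129, 136, 159, 174, 194, 206] ⇒ [12, 22, 83, 90, 103, 123, 134, 141, 164, 179, 199, 211]
  BxoII TGCACTAG/3: at [25, 41, 49, 59, 69, 107, 151, 217, 240] ⇒ [28, 44, 52, 62, 72, 110, 154, 220, 243]

All cut coordinates (distinct, sorted): [12, 22, 28, 44, 52, 62, 72, 83, 90, 103, 110, 123, 134, 141, 154, 164, 179, 199, 211, 220, 243]

Fragments:
  12→22: 10 bp
  22→28: 6 bp
  28→44: 16 bp
  44→52: 8 bp
  52→62: 10 bp
  62→72: 10 bp
  72→83: 11 bp
  83→90: 7 bp
  90→103: 13 bp
  103→110: 7 bp
  110→123: 13 bp
  123→134: 11 bp
  134→141: 7 bp
  141→154: 13 bp
  154→164: 10 bp
  164→179: 15 bp
  179→199: 20 bp
  199→211: 12 bp
  211→220: 9 bp
  220→243: 23 bp
  243→12 (wrap): 259-243+12 = 28 bp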